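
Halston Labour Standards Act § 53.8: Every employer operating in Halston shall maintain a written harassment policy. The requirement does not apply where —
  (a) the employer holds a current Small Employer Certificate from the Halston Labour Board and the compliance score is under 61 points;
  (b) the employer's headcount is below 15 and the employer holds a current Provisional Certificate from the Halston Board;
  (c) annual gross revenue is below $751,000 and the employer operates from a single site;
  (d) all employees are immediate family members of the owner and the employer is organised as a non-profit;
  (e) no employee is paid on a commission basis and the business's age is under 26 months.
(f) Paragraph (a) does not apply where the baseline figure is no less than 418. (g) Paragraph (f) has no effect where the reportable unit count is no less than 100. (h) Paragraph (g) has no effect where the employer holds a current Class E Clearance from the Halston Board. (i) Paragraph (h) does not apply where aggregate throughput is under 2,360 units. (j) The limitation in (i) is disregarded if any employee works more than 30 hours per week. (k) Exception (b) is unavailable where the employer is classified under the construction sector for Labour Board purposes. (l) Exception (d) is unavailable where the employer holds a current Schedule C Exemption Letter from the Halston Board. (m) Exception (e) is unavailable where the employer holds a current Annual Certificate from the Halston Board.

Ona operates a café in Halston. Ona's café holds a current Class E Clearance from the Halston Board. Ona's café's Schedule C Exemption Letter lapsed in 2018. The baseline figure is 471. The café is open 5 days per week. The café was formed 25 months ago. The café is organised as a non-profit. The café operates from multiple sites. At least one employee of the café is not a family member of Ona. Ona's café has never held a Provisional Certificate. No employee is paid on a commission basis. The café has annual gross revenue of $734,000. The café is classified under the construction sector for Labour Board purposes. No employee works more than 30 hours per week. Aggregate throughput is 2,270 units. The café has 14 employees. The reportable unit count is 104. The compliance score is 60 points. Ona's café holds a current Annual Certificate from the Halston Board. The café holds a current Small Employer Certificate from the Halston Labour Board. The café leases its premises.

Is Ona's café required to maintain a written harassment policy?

Exception (a)'s conditions are all satisfied: a current Small Employer Certificate is held; the compliance score is 60 points, under the 61 points limit. As to paragraphs (f)–(j): (f) is triggered (the baseline figure is 471, meeting the 418 threshold), but is overridden by (g): (g) operates against (f): the reportable unit count is 104, meeting the 100 threshold. (h) is triggered (a current Class E Clearance is held), but is overridden by (i): (i) applies — aggregate throughput is 2,270 units, under the 2,360 units limit. (j), which would lift (i), does not operate here — no employee exceeds 30 hours/week. Exception (a) stands.
Exception (b) fails — there is no Provisional Certificate in force.
Exception (c) fails — the employer operates from multiple sites.
Exception (d) does not apply: at least one employee is not a family member.
Exception (e) is satisfied on its face — no employee is paid on commission; the business's age is 25 months, under the 26 months limit. However, paragraph (m) must be considered: (m) operates against (e): a current Annual Certificate is held. So (e) is unavailable.

No — exception (a) applies; Ona's café is not required to maintain a written harassment policy.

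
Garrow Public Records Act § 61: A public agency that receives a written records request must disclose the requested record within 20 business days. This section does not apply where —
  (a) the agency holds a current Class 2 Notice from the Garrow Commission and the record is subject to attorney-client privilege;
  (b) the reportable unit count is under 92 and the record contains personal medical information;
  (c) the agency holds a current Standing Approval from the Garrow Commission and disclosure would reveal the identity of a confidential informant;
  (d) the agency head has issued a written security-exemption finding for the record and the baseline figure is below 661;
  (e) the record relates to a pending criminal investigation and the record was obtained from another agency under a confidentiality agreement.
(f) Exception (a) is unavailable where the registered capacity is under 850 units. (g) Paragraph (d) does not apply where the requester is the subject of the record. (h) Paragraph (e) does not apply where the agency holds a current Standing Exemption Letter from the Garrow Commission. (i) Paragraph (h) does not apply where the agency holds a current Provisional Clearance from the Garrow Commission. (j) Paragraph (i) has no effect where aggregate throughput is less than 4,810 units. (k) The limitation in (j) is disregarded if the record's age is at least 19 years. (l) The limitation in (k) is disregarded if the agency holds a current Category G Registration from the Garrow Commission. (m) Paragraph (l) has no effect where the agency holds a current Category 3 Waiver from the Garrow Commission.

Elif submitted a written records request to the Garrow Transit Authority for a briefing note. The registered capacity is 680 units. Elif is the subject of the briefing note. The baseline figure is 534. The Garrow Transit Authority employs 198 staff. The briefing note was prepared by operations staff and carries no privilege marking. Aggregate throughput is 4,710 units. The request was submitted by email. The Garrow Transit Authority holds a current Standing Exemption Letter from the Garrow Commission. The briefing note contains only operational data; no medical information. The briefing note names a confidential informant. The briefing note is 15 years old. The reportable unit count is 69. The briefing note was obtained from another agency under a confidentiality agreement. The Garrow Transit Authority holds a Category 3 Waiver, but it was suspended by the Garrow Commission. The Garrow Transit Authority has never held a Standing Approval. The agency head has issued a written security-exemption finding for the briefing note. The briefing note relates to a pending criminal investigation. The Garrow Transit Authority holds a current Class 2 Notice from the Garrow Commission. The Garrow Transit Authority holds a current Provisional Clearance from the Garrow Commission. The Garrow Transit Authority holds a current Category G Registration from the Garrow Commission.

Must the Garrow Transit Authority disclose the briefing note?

Exception (a) does not apply: the briefing note carries no privilege marking.
Exception (b) requires that the record contains personal medical information; but the briefing note contains only operational data, so (b) is unavailable.
Exception (c) does not apply: the Standing Approval is not current.
Exception (d): a written security-exemption finding has been issued; the baseline figure is 534, below the 661 limit — every condition holds. Turning to paragraph (g): (g) operates against (d): Elif is the subject of the briefing note. (d) is therefore removed.
Exception (e)'s conditions are all satisfied: the briefing note relates to a pending investigation; the briefing note was obtained under a confidentiality agreement. However, paragraphs (h)–(m) must be considered: (h) is triggered — a current Standing Exemption Letter is held. (i) would limit (h) — a current Provisional Clearance is held — but (j) sets (i) aside: (j) operates against (i): aggregate throughput is 4,710 units, less than the 4,810 units limit. (k), which would lift (j), is not triggered — the record's age is 15 years, short of 19 years. Exception (e) does not apply.
Every exception is unavailable, so the rule governs.

Yes — the Garrow Transit Authority must disclose the briefing note.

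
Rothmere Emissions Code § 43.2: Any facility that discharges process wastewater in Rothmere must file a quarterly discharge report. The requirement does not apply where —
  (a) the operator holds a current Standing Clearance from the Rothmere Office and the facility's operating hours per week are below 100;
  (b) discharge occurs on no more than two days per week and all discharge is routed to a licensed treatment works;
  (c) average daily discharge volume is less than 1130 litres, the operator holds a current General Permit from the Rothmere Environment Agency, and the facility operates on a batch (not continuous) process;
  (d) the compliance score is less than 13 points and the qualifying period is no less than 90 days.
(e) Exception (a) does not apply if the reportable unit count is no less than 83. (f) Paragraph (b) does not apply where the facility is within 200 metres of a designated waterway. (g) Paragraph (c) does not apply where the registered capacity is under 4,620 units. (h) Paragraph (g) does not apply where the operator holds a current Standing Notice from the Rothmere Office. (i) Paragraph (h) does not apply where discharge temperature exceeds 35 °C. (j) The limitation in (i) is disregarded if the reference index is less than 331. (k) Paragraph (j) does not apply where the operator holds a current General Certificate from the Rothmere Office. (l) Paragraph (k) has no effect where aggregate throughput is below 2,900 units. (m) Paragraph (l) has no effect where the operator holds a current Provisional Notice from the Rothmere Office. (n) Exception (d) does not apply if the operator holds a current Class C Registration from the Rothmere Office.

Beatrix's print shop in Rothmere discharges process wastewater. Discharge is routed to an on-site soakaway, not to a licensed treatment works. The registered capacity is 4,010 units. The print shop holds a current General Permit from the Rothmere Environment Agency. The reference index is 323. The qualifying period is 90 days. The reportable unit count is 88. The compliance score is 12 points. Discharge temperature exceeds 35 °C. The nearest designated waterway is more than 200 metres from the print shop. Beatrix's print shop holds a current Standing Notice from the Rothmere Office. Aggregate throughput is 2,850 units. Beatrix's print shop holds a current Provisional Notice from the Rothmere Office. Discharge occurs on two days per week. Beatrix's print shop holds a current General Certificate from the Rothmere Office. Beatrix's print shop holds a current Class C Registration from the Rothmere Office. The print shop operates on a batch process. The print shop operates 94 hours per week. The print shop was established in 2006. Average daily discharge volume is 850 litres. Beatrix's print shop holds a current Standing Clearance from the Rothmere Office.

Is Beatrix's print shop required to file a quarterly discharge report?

Yes — Beatrix's print shop must file a quarterly discharge report.

Exception (a): a current Standing Clearance is held; the facility's operating hours per week are 94, below the 100 limit — every condition holds. But applying paragraph (e): (e) is engaged — the reportable unit count is 88, meeting the 83 threshold. (a) is therefore removed.
Exception (b) requires that all discharge is routed to a licensed treatment works; but discharge is not routed to a licensed treatment works, so (b) is unavailable.
Exception (c): average daily discharge volume is 850 litres, less than the 1130 litres limit; a current General Permit is held; the facility operates on a batch process — every condition holds. Turning to paragraphs (g)–(m): (g) applies — the registered capacity is 4,010 units, under the 4,620 units limit. (h) would limit (g) — a current Standing Notice is held — but (i) sets (h) aside: (i) operates — discharge temperature exceeds 35 °C. (j) is engaged (the reference index is 323, less than the 331 limit), but is overridden by (k): (k) is triggered — a current General Certificate is held. (l) would limit (k) — aggregate throughput is 2,850 units, below the 2,900 units limit — but (m) sets (l) aside: (m) is engaged — a current Provisional Notice is held. (c) is therefore removed.
Exception (d): the compliance score is 12 points, less than the 13 points limit; the qualifying period is 90 days, meeting the 90 days threshold — every condition holds. But: (n) is triggered — a current Class C Registration is held. So (d) is unavailable.
No exception applies. The general rule governs.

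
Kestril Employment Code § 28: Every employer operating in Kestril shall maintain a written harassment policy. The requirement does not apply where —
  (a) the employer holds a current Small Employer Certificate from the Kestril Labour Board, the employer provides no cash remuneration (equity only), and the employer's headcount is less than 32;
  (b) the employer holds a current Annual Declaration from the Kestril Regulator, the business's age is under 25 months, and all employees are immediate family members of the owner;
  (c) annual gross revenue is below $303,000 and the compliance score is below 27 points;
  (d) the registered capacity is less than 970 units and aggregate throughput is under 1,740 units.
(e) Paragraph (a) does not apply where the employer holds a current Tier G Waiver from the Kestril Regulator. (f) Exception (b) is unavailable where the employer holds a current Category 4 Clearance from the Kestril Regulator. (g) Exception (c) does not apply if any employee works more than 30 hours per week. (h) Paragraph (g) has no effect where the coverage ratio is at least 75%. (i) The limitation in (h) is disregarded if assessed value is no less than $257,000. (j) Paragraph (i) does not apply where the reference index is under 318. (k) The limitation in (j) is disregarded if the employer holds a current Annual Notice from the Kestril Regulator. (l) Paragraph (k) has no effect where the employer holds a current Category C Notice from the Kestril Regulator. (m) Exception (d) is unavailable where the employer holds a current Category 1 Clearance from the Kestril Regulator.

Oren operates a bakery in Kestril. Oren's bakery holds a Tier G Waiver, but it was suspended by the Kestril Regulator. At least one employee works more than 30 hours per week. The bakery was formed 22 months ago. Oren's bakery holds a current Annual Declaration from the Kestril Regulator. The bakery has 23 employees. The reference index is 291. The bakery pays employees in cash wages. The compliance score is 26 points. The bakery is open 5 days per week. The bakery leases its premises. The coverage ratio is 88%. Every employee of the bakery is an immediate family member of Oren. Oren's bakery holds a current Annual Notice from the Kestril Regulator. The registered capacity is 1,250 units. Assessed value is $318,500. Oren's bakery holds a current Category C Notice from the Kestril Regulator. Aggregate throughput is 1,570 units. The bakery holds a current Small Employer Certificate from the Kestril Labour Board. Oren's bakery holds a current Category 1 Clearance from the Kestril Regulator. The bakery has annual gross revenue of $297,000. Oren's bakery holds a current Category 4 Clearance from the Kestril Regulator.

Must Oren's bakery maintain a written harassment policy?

Exception (a) fails — employees are paid cash wages.
Exception (b): a current Annual Declaration is held; the business's age is 22 months, under the 25 months limit; every employee is an immediate family member — every condition holds. But applying paragraph (f): (f) is engaged — a current Category 4 Clearance is held. Exception (b) does not apply.
Exception (c)'s conditions are all satisfied: annual gross revenue is $297,000, below the $303,000 limit; the compliance score is 26 points, below the 27 points limit. As to paragraphs (g)–(l): (g) would limit (c) — at least one employee exceeds 30 hours/week — but (h) sets (g) aside: (h) operates against (g): the coverage ratio is 88%, meeting the 75% threshold. (i) would limit (h) — assessed value is $318,500, meeting the $257,000 threshold — but (j) sets (i) aside: (j) operates — the reference index is 291, under the 318 limit. (k) applies (a current Annual Notice is held), but is overridden by (l): (l) is engaged — a current Category C Notice is held. Exception (c) stands.
Exception (d) fails — the registered capacity is 1,250 units, not less than 970 units.

No — exception (c) applies; Oren's bakery is not required to maintain a written harassment policy.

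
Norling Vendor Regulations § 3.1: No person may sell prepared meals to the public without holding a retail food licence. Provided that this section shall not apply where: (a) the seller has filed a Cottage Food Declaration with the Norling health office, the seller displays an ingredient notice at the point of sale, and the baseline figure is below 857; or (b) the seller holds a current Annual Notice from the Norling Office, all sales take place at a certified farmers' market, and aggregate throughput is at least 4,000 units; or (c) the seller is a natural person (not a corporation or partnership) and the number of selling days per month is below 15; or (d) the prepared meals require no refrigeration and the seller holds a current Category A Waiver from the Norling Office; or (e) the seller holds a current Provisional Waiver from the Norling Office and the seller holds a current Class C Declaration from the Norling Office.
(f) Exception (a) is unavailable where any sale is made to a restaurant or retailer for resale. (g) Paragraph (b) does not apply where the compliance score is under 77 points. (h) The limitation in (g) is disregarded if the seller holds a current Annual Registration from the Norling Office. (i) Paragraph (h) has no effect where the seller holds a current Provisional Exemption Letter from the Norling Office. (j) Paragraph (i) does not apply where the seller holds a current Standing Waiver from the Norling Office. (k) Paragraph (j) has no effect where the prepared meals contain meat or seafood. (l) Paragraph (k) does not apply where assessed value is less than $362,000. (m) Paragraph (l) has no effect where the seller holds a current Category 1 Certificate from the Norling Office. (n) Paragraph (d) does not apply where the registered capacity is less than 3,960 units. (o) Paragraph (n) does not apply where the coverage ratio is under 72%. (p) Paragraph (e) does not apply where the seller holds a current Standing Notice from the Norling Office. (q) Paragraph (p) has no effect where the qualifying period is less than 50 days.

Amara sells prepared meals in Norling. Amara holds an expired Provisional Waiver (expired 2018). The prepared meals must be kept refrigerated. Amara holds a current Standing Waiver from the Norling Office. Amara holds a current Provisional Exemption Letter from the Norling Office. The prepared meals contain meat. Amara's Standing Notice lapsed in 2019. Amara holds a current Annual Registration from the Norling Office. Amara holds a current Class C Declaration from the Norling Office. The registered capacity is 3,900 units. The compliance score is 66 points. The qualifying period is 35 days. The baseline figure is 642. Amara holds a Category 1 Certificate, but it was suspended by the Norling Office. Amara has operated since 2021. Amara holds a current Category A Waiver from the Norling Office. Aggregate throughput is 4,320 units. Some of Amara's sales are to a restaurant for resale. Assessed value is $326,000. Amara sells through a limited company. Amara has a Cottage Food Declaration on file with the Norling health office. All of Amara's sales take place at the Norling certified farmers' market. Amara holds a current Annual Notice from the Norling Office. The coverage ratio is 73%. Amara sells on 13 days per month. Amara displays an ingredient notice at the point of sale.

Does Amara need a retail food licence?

No — exception (b) applies; Amara is not required to hold a retail food licence.

All of (a)'s requirements are met (a Cottage Food Declaration is on file; an ingredient notice is displayed; the baseline figure is 642, below the 857 limit). However, paragraph (f) must be considered: (f) operates against (a): some sales are to a restaurant for resale. Exception (a) does not apply.
Exception (b)'s conditions are all satisfied: a current Annual Notice is held; all sales are at a certified farmers' market; aggregate throughput is 4,320 units, meeting the 4,000 units threshold. Applying paragraphs (g)–(m): (g) is engaged (the compliance score is 66 points, under the 77 points limit), but is set aside by (h): (h) applies — a current Annual Registration is held. (i) operates (a current Provisional Exemption Letter is held), but yields to (j): (j) operates — a current Standing Waiver is held. (k) applies (the prepared meals contain meat), but is displaced by (l): (l) operates against (k): assessed value is $326,000, less than the $362,000 limit. (m) is not engaged (no current Category 1 Certificate is held), so (l) stands. So (b) applies.
Exception (c) fails — the seller operates through a limited company.
Exception (d) requires that the prepared meals require no refrigeration; but the prepared meals require refrigeration, so (d) is unavailable.
Exception (e) fails — there is no Provisional Waiver in force.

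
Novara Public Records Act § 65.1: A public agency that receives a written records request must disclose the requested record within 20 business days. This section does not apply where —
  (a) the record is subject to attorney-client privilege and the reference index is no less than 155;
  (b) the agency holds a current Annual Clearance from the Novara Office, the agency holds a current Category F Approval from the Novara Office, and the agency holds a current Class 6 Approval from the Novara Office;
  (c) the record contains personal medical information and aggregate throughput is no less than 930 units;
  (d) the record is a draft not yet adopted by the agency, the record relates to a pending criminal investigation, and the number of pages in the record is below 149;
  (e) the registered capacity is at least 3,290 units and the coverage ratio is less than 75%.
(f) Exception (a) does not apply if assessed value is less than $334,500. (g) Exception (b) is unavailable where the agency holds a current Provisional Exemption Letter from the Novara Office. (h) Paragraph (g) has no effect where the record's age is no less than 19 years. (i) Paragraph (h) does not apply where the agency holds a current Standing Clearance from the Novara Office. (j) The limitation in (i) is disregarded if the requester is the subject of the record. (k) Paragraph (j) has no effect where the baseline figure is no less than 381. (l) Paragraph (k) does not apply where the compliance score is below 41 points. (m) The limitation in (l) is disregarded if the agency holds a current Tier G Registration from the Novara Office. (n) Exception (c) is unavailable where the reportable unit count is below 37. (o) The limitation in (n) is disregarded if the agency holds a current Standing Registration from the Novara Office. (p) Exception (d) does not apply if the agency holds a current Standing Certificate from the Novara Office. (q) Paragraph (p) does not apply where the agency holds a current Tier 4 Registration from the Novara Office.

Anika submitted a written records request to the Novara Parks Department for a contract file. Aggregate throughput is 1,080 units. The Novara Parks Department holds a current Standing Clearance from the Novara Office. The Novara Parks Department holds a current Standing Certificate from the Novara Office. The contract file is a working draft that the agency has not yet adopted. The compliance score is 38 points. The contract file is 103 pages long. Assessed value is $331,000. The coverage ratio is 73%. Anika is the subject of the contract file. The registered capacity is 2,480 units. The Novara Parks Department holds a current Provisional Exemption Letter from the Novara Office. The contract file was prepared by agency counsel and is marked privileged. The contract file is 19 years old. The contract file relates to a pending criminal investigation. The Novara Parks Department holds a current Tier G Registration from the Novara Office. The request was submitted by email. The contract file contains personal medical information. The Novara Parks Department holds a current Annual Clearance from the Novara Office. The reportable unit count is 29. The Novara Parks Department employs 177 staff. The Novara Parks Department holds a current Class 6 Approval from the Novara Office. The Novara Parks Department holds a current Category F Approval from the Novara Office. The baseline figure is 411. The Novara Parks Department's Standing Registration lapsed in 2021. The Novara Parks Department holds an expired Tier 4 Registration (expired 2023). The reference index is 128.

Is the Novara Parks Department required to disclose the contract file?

Yes — the Novara Parks Department must disclose the contract file.

Exception (a) does not apply: the reference index is 128, short of 155.
Exception (b) is satisfied on its face — a current Annual Clearance is held; a current Category F Approval is held; a current Class 6 Approval is held. However, paragraphs (g)–(m) must be considered: (g) is engaged — a current Provisional Exemption Letter is held. (h) would limit (g) — the record's age is 19 years, meeting the 19 years threshold — but (i) sets (h) aside: (i) operates against (h): a current Standing Clearance is held. (j) applies (Anika is the subject of the contract file), but yields to (k): (k) operates against (j): the baseline figure is 411, meeting the 381 threshold. (l) would limit (k) — the compliance score is 38 points, below the 41 points limit — but (m) sets (l) aside: (m) operates — a current Tier G Registration is held. Exception (b) does not apply.
All of (c)'s requirements are met (the contract file contains personal medical information; aggregate throughput is 1,080 units, meeting the 930 units threshold). But: (n) operates against (c): the reportable unit count is 29, below the 37 limit. (o), which would lift (n), does not operate here — the Standing Registration is not current. Exception (c) does not apply.
Exception (d)'s conditions are all satisfied: the contract file is an unadopted draft; the contract file relates to a pending investigation; the number of pages in the record is 103, below the 149 limit. However, paragraphs (p)–(q) must be considered: (p) is triggered — a current Standing Certificate is held. (q) is not triggered (no current Tier 4 Registration is held), so (p) stands. So (d) is unavailable.
Exception (e) does not apply: the registered capacity is 2,480 units, short of 3,290 units.
Every exception is unavailable, so the rule governs.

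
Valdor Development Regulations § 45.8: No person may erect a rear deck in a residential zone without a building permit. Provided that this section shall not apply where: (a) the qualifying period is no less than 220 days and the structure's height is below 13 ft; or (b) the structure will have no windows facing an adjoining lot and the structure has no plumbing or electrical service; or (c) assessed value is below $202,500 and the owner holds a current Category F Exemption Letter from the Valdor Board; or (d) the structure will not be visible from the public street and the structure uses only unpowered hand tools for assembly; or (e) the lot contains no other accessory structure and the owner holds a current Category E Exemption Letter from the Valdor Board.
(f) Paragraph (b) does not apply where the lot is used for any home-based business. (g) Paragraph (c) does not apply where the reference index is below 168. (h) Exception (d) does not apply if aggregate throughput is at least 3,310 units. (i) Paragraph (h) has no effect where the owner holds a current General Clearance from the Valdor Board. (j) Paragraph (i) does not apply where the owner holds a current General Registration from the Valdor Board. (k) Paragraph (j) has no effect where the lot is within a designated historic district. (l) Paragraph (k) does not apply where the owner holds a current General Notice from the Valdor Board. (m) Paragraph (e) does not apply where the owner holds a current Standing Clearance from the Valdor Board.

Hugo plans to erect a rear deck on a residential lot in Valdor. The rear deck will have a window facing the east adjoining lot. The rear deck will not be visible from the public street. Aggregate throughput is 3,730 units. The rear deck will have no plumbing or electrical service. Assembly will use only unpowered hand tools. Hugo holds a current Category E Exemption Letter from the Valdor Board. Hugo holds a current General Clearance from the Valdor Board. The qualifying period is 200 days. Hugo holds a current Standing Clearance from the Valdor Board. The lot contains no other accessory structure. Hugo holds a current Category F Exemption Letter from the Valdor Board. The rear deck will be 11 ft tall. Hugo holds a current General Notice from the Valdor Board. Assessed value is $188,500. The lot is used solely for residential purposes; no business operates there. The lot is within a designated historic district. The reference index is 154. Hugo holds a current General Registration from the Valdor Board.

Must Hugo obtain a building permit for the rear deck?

Exception (a) fails — the qualifying period is 200 days, short of 220 days.
Exception (b) requires that the structure will have no windows facing an adjoining lot; but a window faces an adjoining lot, so (b) is unavailable.
Exception (c): assessed value is $188,500, below the $202,500 limit; a current Category F Exemption Letter is held — every condition holds. But: (g) operates against (c): the reference index is 154, below the 168 limit. (c) is therefore removed.
Exception (d) is satisfied on its face — the structure will not be visible from the street; assembly uses only hand tools. However, paragraphs (h)–(l) must be considered: (h) operates against (d): aggregate throughput is 3,730 units, meeting the 3,310 units threshold. (i) operates (a current General Clearance is held), but yields to (j): (j) operates — a current General Registration is held. (k) would limit (j) — the lot is in a historic district — but (l) sets (k) aside: (l) operates against (k): a current General Notice is held. Exception (d) does not apply.
Exception (e) is satisfied on its face — the lot has no other accessory structure; a current Category E Exemption Letter is held. But: (m) operates against (e): a current Standing Clearance is held. So (e) is unavailable.
Every exception is unavailable, so the rule governs.

Yes — Hugo must obtain a building permit.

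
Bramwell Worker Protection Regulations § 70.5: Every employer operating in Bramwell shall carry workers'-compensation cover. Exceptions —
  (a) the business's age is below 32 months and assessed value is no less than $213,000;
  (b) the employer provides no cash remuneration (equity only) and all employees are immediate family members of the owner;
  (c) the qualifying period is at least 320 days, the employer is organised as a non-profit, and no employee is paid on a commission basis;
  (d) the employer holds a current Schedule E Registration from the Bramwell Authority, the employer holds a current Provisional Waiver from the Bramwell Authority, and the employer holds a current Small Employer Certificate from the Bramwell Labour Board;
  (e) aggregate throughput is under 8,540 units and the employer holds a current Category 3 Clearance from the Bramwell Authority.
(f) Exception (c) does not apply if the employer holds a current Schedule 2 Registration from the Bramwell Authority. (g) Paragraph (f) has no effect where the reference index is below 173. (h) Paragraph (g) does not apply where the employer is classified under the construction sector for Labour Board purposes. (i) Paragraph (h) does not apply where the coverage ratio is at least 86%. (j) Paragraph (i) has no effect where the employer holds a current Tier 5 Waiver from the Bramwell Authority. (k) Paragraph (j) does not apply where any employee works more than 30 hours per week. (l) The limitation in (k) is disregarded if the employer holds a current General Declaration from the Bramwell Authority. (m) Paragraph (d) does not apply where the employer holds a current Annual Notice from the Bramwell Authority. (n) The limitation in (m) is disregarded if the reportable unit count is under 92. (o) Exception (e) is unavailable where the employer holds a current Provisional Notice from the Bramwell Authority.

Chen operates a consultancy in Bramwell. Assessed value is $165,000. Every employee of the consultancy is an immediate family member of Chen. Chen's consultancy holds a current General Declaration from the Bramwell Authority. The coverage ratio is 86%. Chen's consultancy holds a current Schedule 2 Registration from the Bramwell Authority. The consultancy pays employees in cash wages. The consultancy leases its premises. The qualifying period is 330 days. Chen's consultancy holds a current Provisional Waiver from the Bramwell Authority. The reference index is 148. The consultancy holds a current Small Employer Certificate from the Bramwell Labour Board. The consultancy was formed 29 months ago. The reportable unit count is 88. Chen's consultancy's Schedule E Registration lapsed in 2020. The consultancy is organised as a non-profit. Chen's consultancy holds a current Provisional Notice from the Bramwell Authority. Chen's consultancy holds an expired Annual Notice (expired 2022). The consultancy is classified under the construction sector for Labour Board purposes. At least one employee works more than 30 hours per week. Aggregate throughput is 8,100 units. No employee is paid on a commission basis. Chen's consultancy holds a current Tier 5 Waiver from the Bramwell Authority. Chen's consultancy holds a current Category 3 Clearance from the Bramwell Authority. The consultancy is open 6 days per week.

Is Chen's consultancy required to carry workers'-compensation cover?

Yes — Chen's consultancy must carry workers'-compensation cover.

Exception (a) fails — assessed value is $165,000, short of $213,000.
Exception (b) does not apply: employees are paid cash wages.
Exception (c)'s conditions are all satisfied: the qualifying period is 330 days, meeting the 320 days threshold; the employer is a non-profit; no employee is paid on commission. Turning to paragraphs (f)–(l): (f) operates against (c): a current Schedule 2 Registration is held. (g) would limit (f) — the reference index is 148, below the 173 limit — but (h) sets (g) aside: (h) applies — the consultancy is classified under the construction sector. (i) operates (the coverage ratio is 86%, meeting the 86% threshold), but is overridden by (j): (j) applies — a current Tier 5 Waiver is held. (k) applies (at least one employee exceeds 30 hours/week), but is overridden by (l): (l) operates against (k): a current General Declaration is held. Exception (c) does not apply.
Exception (d) requires that the employer holds a current Schedule E Registration from the Bramwell Authority; but the Schedule E Registration is not current, so (d) is unavailable.
Exception (e)'s conditions are all satisfied: aggregate throughput is 8,100 units, under the 8,540 units limit; a current Category 3 Clearance is held. But: (o) operates against (e): a current Provisional Notice is held. (e) is therefore removed.
Every exception is unavailable, so the rule governs.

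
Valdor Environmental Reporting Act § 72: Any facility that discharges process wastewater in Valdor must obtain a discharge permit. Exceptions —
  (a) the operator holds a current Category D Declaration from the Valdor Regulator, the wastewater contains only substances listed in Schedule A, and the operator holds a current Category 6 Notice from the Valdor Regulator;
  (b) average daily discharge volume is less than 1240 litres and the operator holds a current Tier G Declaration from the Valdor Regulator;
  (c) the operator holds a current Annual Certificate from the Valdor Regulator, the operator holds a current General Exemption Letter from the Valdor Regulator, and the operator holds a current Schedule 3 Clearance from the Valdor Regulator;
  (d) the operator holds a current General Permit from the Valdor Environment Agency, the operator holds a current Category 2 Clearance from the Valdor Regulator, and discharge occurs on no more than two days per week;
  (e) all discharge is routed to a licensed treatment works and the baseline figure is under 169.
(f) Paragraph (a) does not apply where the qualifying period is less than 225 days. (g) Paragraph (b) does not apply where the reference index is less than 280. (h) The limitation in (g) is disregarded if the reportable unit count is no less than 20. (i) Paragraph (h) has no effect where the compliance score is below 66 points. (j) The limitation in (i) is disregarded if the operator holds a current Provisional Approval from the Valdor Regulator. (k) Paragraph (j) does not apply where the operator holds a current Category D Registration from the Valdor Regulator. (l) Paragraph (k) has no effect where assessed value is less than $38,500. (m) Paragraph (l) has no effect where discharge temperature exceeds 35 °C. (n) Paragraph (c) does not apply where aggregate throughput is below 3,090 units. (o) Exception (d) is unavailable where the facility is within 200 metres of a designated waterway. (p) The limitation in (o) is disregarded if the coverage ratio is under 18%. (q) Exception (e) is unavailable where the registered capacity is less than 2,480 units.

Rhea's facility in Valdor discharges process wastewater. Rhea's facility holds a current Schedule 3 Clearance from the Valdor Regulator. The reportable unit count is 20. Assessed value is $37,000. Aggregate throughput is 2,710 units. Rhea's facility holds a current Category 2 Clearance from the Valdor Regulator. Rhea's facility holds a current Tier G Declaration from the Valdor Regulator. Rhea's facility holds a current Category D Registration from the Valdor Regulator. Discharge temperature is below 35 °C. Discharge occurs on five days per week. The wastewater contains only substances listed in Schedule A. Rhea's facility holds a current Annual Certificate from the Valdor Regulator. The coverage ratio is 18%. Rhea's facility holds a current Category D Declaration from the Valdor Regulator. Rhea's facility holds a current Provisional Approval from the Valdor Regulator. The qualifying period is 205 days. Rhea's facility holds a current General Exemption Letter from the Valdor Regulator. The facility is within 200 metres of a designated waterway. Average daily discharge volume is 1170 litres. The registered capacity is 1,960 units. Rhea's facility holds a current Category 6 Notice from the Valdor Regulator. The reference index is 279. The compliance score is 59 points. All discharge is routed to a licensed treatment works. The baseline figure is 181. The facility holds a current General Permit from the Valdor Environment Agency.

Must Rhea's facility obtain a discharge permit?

Exception (a) is satisfied on its face — a current Category D Declaration is held; the wastewater is Schedule-A-only; a current Category 6 Notice is held. But: (f) operates against (a): the qualifying period is 205 days, less than the 225 days limit. Exception (a) does not apply.
Exception (b)'s conditions are all satisfied: average daily discharge volume is 1170 litres, less than the 1240 litres limit; a current Tier G Declaration is held. Under paragraphs (g)–(m): (g) is engaged (the reference index is 279, less than the 280 limit), but yields to (h): (h) operates against (g): the reportable unit count is 20, meeting the 20 threshold. (i) operates (the compliance score is 59 points, below the 66 points limit), but is set aside by (j): (j) is triggered — a current Provisional Approval is held. (k) would limit (j) — a current Category D Registration is held — but (l) sets (k) aside: (l) is triggered — assessed value is $37,000, less than the $38,500 limit. (m), which would lift (l), is not triggered — discharge temperature is below 35 °C. (b) remains available.
Exception (c) is satisfied on its face — a current Annual Certificate is held; a current General Exemption Letter is held; a current Schedule 3 Clearance is held. But applying paragraph (n): (n) is triggered — aggregate throughput is 2,710 units, below the 3,090 units limit. (c) is therefore removed.
Exception (d) requires that discharge occurs on no more than two days per week; but discharge occurs on five days per week, so (d) is unavailable.
Exception (e) requires that the baseline figure is under 169; but the baseline figure is 181, not under 169, so (e) is unavailable.

No — exception (b) applies; Rhea's facility is not required to obtain a discharge permit.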